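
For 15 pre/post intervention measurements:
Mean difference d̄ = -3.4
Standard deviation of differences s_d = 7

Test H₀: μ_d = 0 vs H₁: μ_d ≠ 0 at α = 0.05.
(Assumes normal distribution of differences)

df = n - 1 = 14
SE = s_d/√n = 7/√15 = 1.8074
t = d̄/SE = -3.4/1.8074 = -1.8812
Critical value: t_{0.025,14} = ±2.145
p-value ≈ 0.0809
Decision: fail to reject H₀

Answer: t = -1.8812, fail to reject H₀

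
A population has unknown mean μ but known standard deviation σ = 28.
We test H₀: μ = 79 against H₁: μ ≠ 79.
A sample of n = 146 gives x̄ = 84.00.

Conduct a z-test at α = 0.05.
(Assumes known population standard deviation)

Answer: z = 2.1577, reject H₀

Derivation:
Standard error: SE = σ/√n = 28/√146 = 2.3173
z-statistic: z = (x̄ - μ₀)/SE = (84.00 - 79)/2.3173 = 2.1577
Critical value: ±1.960
p-value = 0.0310
Decision: reject H₀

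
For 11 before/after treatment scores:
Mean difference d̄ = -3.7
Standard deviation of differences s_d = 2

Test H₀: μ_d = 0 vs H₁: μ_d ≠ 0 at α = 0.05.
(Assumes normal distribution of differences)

Answer: t = -6.1360, reject H₀

Derivation:
df = n - 1 = 10
SE = s_d/√n = 2/√11 = 0.6030
t = d̄/SE = -3.7/0.6030 = -6.1360
Critical value: t_{0.025,10} = ±2.228
p-value ≈ 0.0001
Decision: reject H₀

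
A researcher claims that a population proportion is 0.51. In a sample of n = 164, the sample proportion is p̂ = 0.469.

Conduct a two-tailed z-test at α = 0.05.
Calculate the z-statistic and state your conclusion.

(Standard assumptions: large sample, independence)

Answer: z = -1.0503, fail to reject H₀

Derivation:
H₀: p = 0.51, H₁: p ≠ 0.51
Standard error: SE = √(p₀(1-p₀)/n) = √(0.51×0.49/164) = 0.039036
z-statistic: z = (p̂ - p₀)/SE = (0.469 - 0.51)/0.039036 = -1.0503
Critical value: z_0.025 = ±1.960
p-value = 0.2936
Decision: fail to reject H₀ at α = 0.05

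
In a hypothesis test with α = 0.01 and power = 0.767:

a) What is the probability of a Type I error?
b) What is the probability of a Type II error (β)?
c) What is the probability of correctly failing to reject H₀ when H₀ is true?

Answer: a) 0.01, b) 0.233, c) 0.99

Derivation:
a) Type I error probability = α = 0.01
b) Power = P(reject H₀ | H₁ true) = 1 - β = 0.767, so Type II error probability = β = 1 - Power = 0.233
c) P(fail to reject H₀ | H₀ true) = 1 - α = 0.99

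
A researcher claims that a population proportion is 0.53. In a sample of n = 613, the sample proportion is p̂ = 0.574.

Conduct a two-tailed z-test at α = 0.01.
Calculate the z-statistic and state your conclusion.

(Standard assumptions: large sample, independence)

H₀: p = 0.53, H₁: p ≠ 0.53
Standard error: SE = √(p₀(1-p₀)/n) = √(0.53×0.47/613) = 0.020158
z-statistic: z = (p̂ - p₀)/SE = (0.574 - 0.53)/0.020158 = 2.1828
Critical value: z_0.005 = ±2.576
p-value = 0.0291
Decision: fail to reject H₀ at α = 0.01

Answer: z = 2.1828, fail to reject H₀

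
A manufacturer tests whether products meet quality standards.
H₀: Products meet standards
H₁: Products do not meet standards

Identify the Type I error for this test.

Type I error (α): Rejecting H₀ when H₀ is true
Type II error (β): Failing to reject H₀ when H₁ is true

Answer: Rejecting good products that actually meet standards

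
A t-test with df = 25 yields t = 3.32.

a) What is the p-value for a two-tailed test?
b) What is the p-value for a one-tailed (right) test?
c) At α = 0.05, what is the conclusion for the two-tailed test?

Using t-distribution with df = 25:
a) Two-tailed: p = 2×P(T > 3.32) = 0.0028
b) One-tailed: p = P(T > 3.32) = 0.0014
c) 0.0028 < 0.05, reject H₀

Answer: a) 0.0028, b) 0.0014, c) reject H₀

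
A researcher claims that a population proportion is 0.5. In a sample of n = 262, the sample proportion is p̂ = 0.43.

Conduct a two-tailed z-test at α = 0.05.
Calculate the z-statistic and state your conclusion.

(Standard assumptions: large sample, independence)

H₀: p = 0.5, H₁: p ≠ 0.5
Standard error: SE = √(p₀(1-p₀)/n) = √(0.5×0.5/262) = 0.030890
z-statistic: z = (p̂ - p₀)/SE = (0.43 - 0.5)/0.030890 = -2.2661
Critical value: z_0.025 = ±1.960
p-value = 0.0234
Decision: reject H₀ at α = 0.05

Answer: z = -2.2661, reject H₀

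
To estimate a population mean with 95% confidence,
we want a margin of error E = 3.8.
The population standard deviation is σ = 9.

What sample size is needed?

z_0.025 = 1.960
n = (z×σ/E)² = (1.960×9/3.8)²
n = 21.5491
Round up: n = 22

Answer: n = 22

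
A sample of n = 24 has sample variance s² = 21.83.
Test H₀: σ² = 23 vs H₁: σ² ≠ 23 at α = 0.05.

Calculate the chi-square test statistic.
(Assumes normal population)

Answer: χ² = 21.8300, fail to reject H₀

Derivation:
df = n - 1 = 23
χ² = (n-1)s²/σ₀² = 23×21.83/23 = 21.8300
Critical values: χ²_{0.975,23} = 11.689, χ²_{0.025,23} = 38.076
Rejection region: χ² < 11.689 or χ² > 38.076
Decision: fail to reject H₀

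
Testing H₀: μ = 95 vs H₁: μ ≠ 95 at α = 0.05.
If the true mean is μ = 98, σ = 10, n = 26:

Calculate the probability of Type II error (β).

SE = σ/√n = 10/√26 = 1.9612
Critical values: μ₀ ± z_0.025×SE = 95 ± 1.960×1.9612
Acceptance region: (91.1560, 98.8440)
Under H₁ (μ = 98): z_high = (98.8440 - 98)/1.9612 = 0.4303, z_low = (91.1560 - 98)/1.9612 = -3.4897
β = P(not reject | H₁) = Φ(0.4303) - Φ(-3.4897) ≈ 0.6663

Answer: β ≈ 0.6663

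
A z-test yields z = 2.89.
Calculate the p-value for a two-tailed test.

Answer: p-value ≈ 0.0039

Derivation:
For z = 2.89:
p = 2×P(Z > |2.89|) = 2×(1 - Φ(2.89)) = 0.0039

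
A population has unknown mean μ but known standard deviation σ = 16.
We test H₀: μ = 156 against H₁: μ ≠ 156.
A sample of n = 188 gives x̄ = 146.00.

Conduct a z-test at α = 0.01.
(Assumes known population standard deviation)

Standard error: SE = σ/√n = 16/√188 = 1.1669
z-statistic: z = (x̄ - μ₀)/SE = (146.00 - 156)/1.1669 = -8.5697
Critical value: ±2.576
p-value < 0.0001
Decision: reject H₀

Answer: z = -8.5697, reject H₀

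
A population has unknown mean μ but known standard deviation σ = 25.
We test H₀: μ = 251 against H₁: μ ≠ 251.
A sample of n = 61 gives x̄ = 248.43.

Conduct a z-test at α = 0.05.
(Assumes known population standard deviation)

Answer: z = -0.8029, fail to reject H₀

Derivation:
Standard error: SE = σ/√n = 25/√61 = 3.2009
z-statistic: z = (x̄ - μ₀)/SE = (248.43 - 251)/3.2009 = -0.8029
Critical value: ±1.960
p-value = 0.4220
Decision: fail to reject H₀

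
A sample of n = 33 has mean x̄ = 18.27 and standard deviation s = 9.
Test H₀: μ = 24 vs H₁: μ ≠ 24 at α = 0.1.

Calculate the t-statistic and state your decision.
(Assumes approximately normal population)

df = n - 1 = 32
SE = s/√n = 9/√33 = 1.5667
t = (x̄ - μ₀)/SE = (18.27 - 24)/1.5667 = -3.6574
Critical value: t_{0.05,32} = ±1.694
p-value ≈ 0.0009
Decision: reject H₀

Answer: t = -3.6574, reject H₀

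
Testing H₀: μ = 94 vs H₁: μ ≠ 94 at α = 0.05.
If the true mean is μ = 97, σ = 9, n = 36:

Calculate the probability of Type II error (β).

SE = σ/√n = 9/√36 = 1.5000
Critical values: μ₀ ± z_0.025×SE = 94 ± 1.960×1.5000
Acceptance region: (91.0600, 96.9400)
Under H₁ (μ = 97): z_high = (96.9400 - 97)/1.5000 = -0.0400, z_low = (91.0600 - 97)/1.5000 = -3.9600
β = P(not reject | H₁) = Φ(-0.0400) - Φ(-3.9600) ≈ 0.4840

Answer: β ≈ 0.4840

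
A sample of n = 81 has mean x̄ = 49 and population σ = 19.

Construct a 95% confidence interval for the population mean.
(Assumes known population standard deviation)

Answer: (44.8622, 53.1378)

Derivation:
Confidence level: 95%, α = 0.05
z_0.025 = 1.960
SE = σ/√n = 19/√81 = 2.1111
Margin of error = 1.960 × 2.1111 = 4.1378
CI: x̄ ± margin = 49 ± 4.1378
CI: (44.8622, 53.1378)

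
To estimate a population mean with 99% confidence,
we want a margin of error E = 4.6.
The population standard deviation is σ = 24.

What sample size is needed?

Answer: n = 181

Derivation:
z_0.005 = 2.576
n = (z×σ/E)² = (2.576×24/4.6)²
n = 180.6336
Round up: n = 181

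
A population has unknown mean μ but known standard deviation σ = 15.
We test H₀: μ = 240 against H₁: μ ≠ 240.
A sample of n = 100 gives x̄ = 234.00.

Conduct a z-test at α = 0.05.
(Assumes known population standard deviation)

Standard error: SE = σ/√n = 15/√100 = 1.5000
z-statistic: z = (x̄ - μ₀)/SE = (234.00 - 240)/1.5000 = -4.0000
Critical value: ±1.960
p-value = 0.0001
Decision: reject H₀

Answer: z = -4.0000, reject H₀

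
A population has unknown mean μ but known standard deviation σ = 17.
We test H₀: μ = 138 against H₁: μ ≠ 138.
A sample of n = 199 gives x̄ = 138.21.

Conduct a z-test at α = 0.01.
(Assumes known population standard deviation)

Standard error: SE = σ/√n = 17/√199 = 1.2051
z-statistic: z = (x̄ - μ₀)/SE = (138.21 - 138)/1.2051 = 0.1743
Critical value: ±2.576
p-value = 0.8616
Decision: fail to reject H₀

Answer: z = 0.1743, fail to reject H₀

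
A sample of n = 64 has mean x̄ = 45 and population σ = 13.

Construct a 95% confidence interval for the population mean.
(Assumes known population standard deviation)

Answer: (41.8150, 48.1850)

Derivation:
Confidence level: 95%, α = 0.05
z_0.025 = 1.960
SE = σ/√n = 13/√64 = 1.6250
Margin of error = 1.960 × 1.6250 = 3.1850
CI: x̄ ± margin = 45 ± 3.1850
CI: (41.8150, 48.1850)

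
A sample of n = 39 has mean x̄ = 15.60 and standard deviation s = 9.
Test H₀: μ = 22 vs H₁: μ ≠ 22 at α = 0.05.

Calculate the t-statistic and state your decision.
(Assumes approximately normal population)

df = n - 1 = 38
SE = s/√n = 9/√39 = 1.4412
t = (x̄ - μ₀)/SE = (15.60 - 22)/1.4412 = -4.4407
Critical value: t_{0.025,38} = ±2.024
p-value ≈ 0.0001
Decision: reject H₀

Answer: t = -4.4407, reject H₀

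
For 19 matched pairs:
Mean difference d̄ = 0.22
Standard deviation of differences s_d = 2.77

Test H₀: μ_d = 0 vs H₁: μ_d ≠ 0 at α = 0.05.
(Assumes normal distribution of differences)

Answer: t = 0.3462, fail to reject H₀

Derivation:
df = n - 1 = 18
SE = s_d/√n = 2.77/√19 = 0.6355
t = d̄/SE = 0.22/0.6355 = 0.3462
Critical value: t_{0.025,18} = ±2.101
p-value ≈ 0.7332
Decision: fail to reject H₀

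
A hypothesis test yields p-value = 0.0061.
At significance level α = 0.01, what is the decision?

Compare p-value to α:
0.0061 < 0.01
Decision: reject H₀

Answer: reject H₀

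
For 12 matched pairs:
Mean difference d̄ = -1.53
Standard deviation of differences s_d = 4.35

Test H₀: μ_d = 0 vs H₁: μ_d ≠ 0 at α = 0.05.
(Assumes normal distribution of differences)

df = n - 1 = 11
SE = s_d/√n = 4.35/√12 = 1.2557
t = d̄/SE = -1.53/1.2557 = -1.2184
Critical value: t_{0.025,11} = ±2.201
p-value ≈ 0.2486
Decision: fail to reject H₀

Answer: t = -1.2184, fail to reject H₀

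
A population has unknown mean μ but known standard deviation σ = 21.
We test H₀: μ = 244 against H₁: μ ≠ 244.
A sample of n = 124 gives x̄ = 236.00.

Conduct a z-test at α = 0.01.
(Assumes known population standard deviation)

Standard error: SE = σ/√n = 21/√124 = 1.8859
z-statistic: z = (x̄ - μ₀)/SE = (236.00 - 244)/1.8859 = -4.2420
Critical value: ±2.576
p-value < 0.0001
Decision: reject H₀

Answer: z = -4.2420, reject H₀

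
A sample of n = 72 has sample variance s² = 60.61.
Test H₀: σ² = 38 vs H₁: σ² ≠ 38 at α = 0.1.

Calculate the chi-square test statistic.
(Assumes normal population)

Answer: χ² = 113.2450, reject H₀

Derivation:
df = n - 1 = 71
χ² = (n-1)s²/σ₀² = 71×60.61/38 = 113.2450
Critical values: χ²_{0.95,71} = 52.600, χ²_{0.05,71} = 91.670
Rejection region: χ² < 52.600 or χ² > 91.670
Decision: reject H₀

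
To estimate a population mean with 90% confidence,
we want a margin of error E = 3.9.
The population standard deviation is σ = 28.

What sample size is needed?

z_0.05 = 1.645
n = (z×σ/E)² = (1.645×28/3.9)²
n = 139.4822
Round up: n = 140

Answer: n = 140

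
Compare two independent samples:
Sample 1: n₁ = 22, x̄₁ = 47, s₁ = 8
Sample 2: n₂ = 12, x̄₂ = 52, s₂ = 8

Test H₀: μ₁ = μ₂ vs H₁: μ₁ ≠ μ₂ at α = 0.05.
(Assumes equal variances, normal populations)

Answer: t = -1.7416, fail to reject H₀

Derivation:
Pooled variance: s²_p = [21×8² + 11×8²]/(32) = 64.0000
s_p = 8.0000
SE = s_p×√(1/n₁ + 1/n₂) = 8.0000×√(1/22 + 1/12) = 2.8710
t = (x̄₁ - x̄₂)/SE = (47 - 52)/2.8710 = -1.7416
df = 32, t-critical = ±2.037
Decision: fail to reject H₀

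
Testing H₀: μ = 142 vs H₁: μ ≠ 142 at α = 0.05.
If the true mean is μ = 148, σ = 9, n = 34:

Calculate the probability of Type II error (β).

SE = σ/√n = 9/√34 = 1.5435
Critical values: μ₀ ± z_0.025×SE = 142 ± 1.960×1.5435
Acceptance region: (138.9747, 145.0253)
Under H₁ (μ = 148): z_high = (145.0253 - 148)/1.5435 = -1.9272, z_low = (138.9747 - 148)/1.5435 = -5.8473
β = P(not reject | H₁) = Φ(-1.9272) - Φ(-5.8473) ≈ 0.0270

Answer: β ≈ 0.0270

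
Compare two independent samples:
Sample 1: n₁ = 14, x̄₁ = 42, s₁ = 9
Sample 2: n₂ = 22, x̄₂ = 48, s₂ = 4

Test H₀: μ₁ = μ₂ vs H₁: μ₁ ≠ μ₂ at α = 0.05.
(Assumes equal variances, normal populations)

Pooled variance: s²_p = [13×9² + 21×4²]/(34) = 40.8529
s_p = 6.3916
SE = s_p×√(1/n₁ + 1/n₂) = 6.3916×√(1/14 + 1/22) = 2.1852
t = (x̄₁ - x̄₂)/SE = (42 - 48)/2.1852 = -2.7457
df = 34, t-critical = ±2.032
Decision: reject H₀

Answer: t = -2.7457, reject H₀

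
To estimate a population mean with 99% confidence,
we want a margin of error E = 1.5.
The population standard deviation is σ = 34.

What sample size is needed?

Answer: n = 3410

Derivation:
z_0.005 = 2.576
n = (z×σ/E)² = (2.576×34/1.5)²
n = 3409.3142
Round up: n = 3410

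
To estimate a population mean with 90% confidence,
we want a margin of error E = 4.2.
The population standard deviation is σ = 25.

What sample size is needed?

z_0.05 = 1.645
n = (z×σ/E)² = (1.645×25/4.2)²
n = 95.8767
Round up: n = 96

Answer: n = 96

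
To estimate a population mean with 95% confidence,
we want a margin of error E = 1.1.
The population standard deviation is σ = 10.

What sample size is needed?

z_0.025 = 1.960
n = (z×σ/E)² = (1.960×10/1.1)²
n = 317.4876
Round up: n = 318

Answer: n = 318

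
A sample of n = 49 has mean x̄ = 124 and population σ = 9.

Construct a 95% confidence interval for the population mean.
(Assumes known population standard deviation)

Confidence level: 95%, α = 0.05
z_0.025 = 1.960
SE = σ/√n = 9/√49 = 1.2857
Margin of error = 1.960 × 1.2857 = 2.5200
CI: x̄ ± margin = 124 ± 2.5200
CI: (121.4800, 126.5200)

Answer: (121.4800, 126.5200)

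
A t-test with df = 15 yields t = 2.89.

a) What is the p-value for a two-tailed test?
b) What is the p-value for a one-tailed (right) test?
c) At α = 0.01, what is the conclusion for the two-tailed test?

Answer: a) 0.0112, b) 0.0056, c) fail to reject H₀

Derivation:
Using t-distribution with df = 15:
a) Two-tailed: p = 2×P(T > 2.89) = 0.0112
b) One-tailed: p = P(T > 2.89) = 0.0056
c) 0.0112 ≥ 0.01, fail to reject H₀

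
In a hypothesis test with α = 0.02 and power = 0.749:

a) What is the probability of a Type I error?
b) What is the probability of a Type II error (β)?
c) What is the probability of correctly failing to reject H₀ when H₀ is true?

a) Type I error probability = α = 0.02
b) Power = P(reject H₀ | H₁ true) = 1 - β = 0.749, so Type II error probability = β = 1 - Power = 0.251
c) P(fail to reject H₀ | H₀ true) = 1 - α = 0.98

Answer: a) 0.02, b) 0.251, c) 0.98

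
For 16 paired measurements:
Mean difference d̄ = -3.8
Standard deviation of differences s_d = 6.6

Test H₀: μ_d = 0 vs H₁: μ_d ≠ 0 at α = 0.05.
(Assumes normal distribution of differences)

Answer: t = -2.3030, reject H₀

Derivation:
df = n - 1 = 15
SE = s_d/√n = 6.6/√16 = 1.6500
t = d̄/SE = -3.8/1.6500 = -2.3030
Critical value: t_{0.025,15} = ±2.131
p-value ≈ 0.0360
Decision: reject H₀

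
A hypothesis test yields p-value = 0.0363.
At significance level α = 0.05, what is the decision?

Compare p-value to α:
0.0363 < 0.05
Decision: reject H₀

Answer: reject H₀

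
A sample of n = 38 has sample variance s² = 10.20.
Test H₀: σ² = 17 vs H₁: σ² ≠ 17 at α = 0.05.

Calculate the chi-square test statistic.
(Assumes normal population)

df = n - 1 = 37
χ² = (n-1)s²/σ₀² = 37×10.20/17 = 22.2000
Critical values: χ²_{0.975,37} = 22.106, χ²_{0.025,37} = 55.668
Rejection region: χ² < 22.106 or χ² > 55.668
Decision: fail to reject H₀

Answer: χ² = 22.2000, fail to reject H₀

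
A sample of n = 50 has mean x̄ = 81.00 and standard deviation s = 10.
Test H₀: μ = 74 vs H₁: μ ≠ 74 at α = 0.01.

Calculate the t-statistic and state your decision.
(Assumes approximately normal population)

Answer: t = 4.9498, reject H₀

Derivation:
df = n - 1 = 49
SE = s/√n = 10/√50 = 1.4142
t = (x̄ - μ₀)/SE = (81.00 - 74)/1.4142 = 4.9498
Critical value: t_{0.005,49} = ±2.680
p-value < 0.0001
Decision: reject H₀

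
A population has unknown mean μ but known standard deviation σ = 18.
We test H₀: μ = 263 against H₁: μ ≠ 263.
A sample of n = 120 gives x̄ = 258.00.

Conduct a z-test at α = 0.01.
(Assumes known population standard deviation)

Standard error: SE = σ/√n = 18/√120 = 1.6432
z-statistic: z = (x̄ - μ₀)/SE = (258.00 - 263)/1.6432 = -3.0428
Critical value: ±2.576
p-value = 0.0023
Decision: reject H₀

Answer: z = -3.0428, reject H₀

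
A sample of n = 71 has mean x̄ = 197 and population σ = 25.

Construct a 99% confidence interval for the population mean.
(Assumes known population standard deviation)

Answer: (189.3570, 204.6430)

Derivation:
Confidence level: 99%, α = 0.01
z_0.005 = 2.576
SE = σ/√n = 25/√71 = 2.9670
Margin of error = 2.576 × 2.9670 = 7.6430
CI: x̄ ± margin = 197 ± 7.6430
CI: (189.3570, 204.6430)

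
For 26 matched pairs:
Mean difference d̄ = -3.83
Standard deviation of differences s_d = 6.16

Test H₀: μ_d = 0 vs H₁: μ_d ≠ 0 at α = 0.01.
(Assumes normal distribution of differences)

df = n - 1 = 25
SE = s_d/√n = 6.16/√26 = 1.2081
t = d̄/SE = -3.83/1.2081 = -3.1703
Critical value: t_{0.005,25} = ±2.787
p-value ≈ 0.0040
Decision: reject H₀

Answer: t = -3.1703, reject H₀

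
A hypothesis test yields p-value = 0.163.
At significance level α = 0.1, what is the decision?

Compare p-value to α:
0.163 ≥ 0.1
Decision: fail to reject H₀

Answer: fail to reject H₀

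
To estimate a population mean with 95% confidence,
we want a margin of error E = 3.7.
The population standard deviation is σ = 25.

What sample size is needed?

z_0.025 = 1.960
n = (z×σ/E)² = (1.960×25/3.7)²
n = 175.3835
Round up: n = 176

Answer: n = 176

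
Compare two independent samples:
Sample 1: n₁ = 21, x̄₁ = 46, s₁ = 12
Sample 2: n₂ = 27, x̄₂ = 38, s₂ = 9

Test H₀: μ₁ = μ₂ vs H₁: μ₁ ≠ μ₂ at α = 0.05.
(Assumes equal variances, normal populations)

Pooled variance: s²_p = [20×12² + 26×9²]/(46) = 108.3913
s_p = 10.4111
SE = s_p×√(1/n₁ + 1/n₂) = 10.4111×√(1/21 + 1/27) = 3.0292
t = (x̄₁ - x̄₂)/SE = (46 - 38)/3.0292 = 2.6410
df = 46, t-critical = ±2.013
Decision: reject H₀

Answer: t = 2.6410, reject H₀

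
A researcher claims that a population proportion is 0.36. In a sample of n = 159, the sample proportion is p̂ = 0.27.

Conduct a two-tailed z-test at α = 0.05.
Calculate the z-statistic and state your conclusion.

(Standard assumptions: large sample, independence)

H₀: p = 0.36, H₁: p ≠ 0.36
Standard error: SE = √(p₀(1-p₀)/n) = √(0.36×0.64/159) = 0.038066
z-statistic: z = (p̂ - p₀)/SE = (0.27 - 0.36)/0.038066 = -2.3643
Critical value: z_0.025 = ±1.960
p-value = 0.0181
Decision: reject H₀ at α = 0.05

Answer: z = -2.3643, reject H₀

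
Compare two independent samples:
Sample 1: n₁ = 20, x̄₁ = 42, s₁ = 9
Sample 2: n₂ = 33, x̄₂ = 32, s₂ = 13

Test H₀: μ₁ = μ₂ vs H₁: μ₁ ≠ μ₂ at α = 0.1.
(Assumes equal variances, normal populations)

Answer: t = 3.0236, reject H₀

Derivation:
Pooled variance: s²_p = [19×9² + 32×13²]/(51) = 136.2157
s_p = 11.6711
SE = s_p×√(1/n₁ + 1/n₂) = 11.6711×√(1/20 + 1/33) = 3.3073
t = (x̄₁ - x̄₂)/SE = (42 - 32)/3.3073 = 3.0236
df = 51, t-critical = ±1.675
Decision: reject H₀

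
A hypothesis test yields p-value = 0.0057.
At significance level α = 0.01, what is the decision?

Answer: reject H₀

Derivation:
Compare p-value to α:
0.0057 < 0.01
Decision: reject H₀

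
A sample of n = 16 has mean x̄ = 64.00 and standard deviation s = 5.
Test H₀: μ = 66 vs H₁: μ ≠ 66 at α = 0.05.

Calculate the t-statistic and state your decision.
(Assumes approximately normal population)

df = n - 1 = 15
SE = s/√n = 5/√16 = 1.2500
t = (x̄ - μ₀)/SE = (64.00 - 66)/1.2500 = -1.6000
Critical value: t_{0.025,15} = ±2.131
p-value ≈ 0.1304
Decision: fail to reject H₀

Answer: t = -1.6000, fail to reject H₀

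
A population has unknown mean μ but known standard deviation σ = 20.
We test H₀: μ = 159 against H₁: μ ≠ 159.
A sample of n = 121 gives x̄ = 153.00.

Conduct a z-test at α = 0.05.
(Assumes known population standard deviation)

Standard error: SE = σ/√n = 20/√121 = 1.8182
z-statistic: z = (x̄ - μ₀)/SE = (153.00 - 159)/1.8182 = -3.3000
Critical value: ±1.960
p-value = 0.0010
Decision: reject H₀

Answer: z = -3.3000, reject H₀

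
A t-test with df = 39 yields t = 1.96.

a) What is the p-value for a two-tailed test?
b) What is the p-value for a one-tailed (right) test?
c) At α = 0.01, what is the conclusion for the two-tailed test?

Using t-distribution with df = 39:
a) Two-tailed: p = 2×P(T > 1.96) = 0.0572
b) One-tailed: p = P(T > 1.96) = 0.0286
c) 0.0572 ≥ 0.01, fail to reject H₀

Answer: a) 0.0572, b) 0.0286, c) fail to reject H₀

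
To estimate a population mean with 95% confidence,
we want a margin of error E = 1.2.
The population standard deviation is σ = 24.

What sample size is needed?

z_0.025 = 1.960
n = (z×σ/E)² = (1.960×24/1.2)²
n = 1536.6400
Round up: n = 1537

Answer: n = 1537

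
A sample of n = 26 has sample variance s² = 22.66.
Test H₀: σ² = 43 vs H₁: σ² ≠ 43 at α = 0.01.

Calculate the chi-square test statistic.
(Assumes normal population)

Answer: χ² = 13.1744, fail to reject H₀

Derivation:
df = n - 1 = 25
χ² = (n-1)s²/σ₀² = 25×22.66/43 = 13.1744
Critical values: χ²_{0.995,25} = 10.520, χ²_{0.005,25} = 46.928
Rejection region: χ² < 10.520 or χ² > 46.928
Decision: fail to reject H₀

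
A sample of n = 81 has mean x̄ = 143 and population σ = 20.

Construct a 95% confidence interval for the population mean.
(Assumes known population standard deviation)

Answer: (138.6445, 147.3555)

Derivation:
Confidence level: 95%, α = 0.05
z_0.025 = 1.960
SE = σ/√n = 20/√81 = 2.2222
Margin of error = 1.960 × 2.2222 = 4.3555
CI: x̄ ± margin = 143 ± 4.3555
CI: (138.6445, 147.3555)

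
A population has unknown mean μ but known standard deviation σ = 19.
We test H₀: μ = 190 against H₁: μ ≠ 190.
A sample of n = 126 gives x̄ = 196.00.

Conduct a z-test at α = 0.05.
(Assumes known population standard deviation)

Standard error: SE = σ/√n = 19/√126 = 1.6927
z-statistic: z = (x̄ - μ₀)/SE = (196.00 - 190)/1.6927 = 3.5446
Critical value: ±1.960
p-value = 0.0004
Decision: reject H₀

Answer: z = 3.5446, reject H₀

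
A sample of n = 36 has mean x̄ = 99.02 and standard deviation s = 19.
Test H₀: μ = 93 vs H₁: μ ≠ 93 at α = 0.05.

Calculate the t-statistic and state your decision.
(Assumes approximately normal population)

Answer: t = 1.9010, fail to reject H₀

Derivation:
df = n - 1 = 35
SE = s/√n = 19/√36 = 3.1667
t = (x̄ - μ₀)/SE = (99.02 - 93)/3.1667 = 1.9010
Critical value: t_{0.025,35} = ±2.030
p-value ≈ 0.0656
Decision: fail to reject H₀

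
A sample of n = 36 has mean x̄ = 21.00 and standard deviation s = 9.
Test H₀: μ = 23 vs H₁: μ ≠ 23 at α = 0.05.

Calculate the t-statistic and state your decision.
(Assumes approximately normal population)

df = n - 1 = 35
SE = s/√n = 9/√36 = 1.5000
t = (x̄ - μ₀)/SE = (21.00 - 23)/1.5000 = -1.3333
Critical value: t_{0.025,35} = ±2.030
p-value ≈ 0.1910
Decision: fail to reject H₀

Answer: t = -1.3333, fail to reject H₀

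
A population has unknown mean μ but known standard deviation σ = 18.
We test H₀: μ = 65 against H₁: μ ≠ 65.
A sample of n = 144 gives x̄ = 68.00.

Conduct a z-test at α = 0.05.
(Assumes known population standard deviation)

Standard error: SE = σ/√n = 18/√144 = 1.5000
z-statistic: z = (x̄ - μ₀)/SE = (68.00 - 65)/1.5000 = 2.0000
Critical value: ±1.960
p-value = 0.0455
Decision: reject H₀

Answer: z = 2.0000, reject H₀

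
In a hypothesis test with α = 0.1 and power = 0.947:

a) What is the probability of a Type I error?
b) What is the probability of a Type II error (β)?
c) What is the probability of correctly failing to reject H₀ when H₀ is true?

Answer: a) 0.1, b) 0.053, c) 0.9

Derivation:
a) Type I error probability = α = 0.1
b) Power = P(reject H₀ | H₁ true) = 1 - β = 0.947, so Type II error probability = β = 1 - Power = 0.053
c) P(fail to reject H₀ | H₀ true) = 1 - α = 0.9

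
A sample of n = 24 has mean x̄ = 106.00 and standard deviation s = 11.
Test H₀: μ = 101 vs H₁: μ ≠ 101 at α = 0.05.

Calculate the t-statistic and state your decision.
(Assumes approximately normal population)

Answer: t = 2.2268, reject H₀

Derivation:
df = n - 1 = 23
SE = s/√n = 11/√24 = 2.2454
t = (x̄ - μ₀)/SE = (106.00 - 101)/2.2454 = 2.2268
Critical value: t_{0.025,23} = ±2.069
p-value ≈ 0.0360
Decision: reject H₀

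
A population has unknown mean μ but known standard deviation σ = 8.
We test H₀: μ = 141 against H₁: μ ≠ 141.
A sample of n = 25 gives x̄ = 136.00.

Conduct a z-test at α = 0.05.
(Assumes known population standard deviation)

Answer: z = -3.1250, reject H₀

Derivation:
Standard error: SE = σ/√n = 8/√25 = 1.6000
z-statistic: z = (x̄ - μ₀)/SE = (136.00 - 141)/1.6000 = -3.1250
Critical value: ±1.960
p-value = 0.0018
Decision: reject H₀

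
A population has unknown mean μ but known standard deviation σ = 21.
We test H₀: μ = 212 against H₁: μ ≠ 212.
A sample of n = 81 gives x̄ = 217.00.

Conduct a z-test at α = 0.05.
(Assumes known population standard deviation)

Standard error: SE = σ/√n = 21/√81 = 2.3333
z-statistic: z = (x̄ - μ₀)/SE = (217.00 - 212)/2.3333 = 2.1429
Critical value: ±1.960
p-value = 0.0321
Decision: reject H₀

Answer: z = 2.1429, reject H₀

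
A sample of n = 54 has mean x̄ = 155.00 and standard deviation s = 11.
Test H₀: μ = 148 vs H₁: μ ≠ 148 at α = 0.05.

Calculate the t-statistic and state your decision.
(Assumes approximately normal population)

Answer: t = 4.6763, reject H₀

Derivation:
df = n - 1 = 53
SE = s/√n = 11/√54 = 1.4969
t = (x̄ - μ₀)/SE = (155.00 - 148)/1.4969 = 4.6763
Critical value: t_{0.025,53} = ±2.006
p-value < 0.0001
Decision: reject H₀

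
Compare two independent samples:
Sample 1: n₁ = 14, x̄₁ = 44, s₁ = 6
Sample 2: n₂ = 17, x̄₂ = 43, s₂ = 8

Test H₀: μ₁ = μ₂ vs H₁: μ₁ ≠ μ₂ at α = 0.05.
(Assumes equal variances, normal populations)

Answer: t = 0.3863, fail to reject H₀

Derivation:
Pooled variance: s²_p = [13×6² + 16×8²]/(29) = 51.4483
s_p = 7.1727
SE = s_p×√(1/n₁ + 1/n₂) = 7.1727×√(1/14 + 1/17) = 2.5887
t = (x̄₁ - x̄₂)/SE = (44 - 43)/2.5887 = 0.3863
df = 29, t-critical = ±2.045
Decision: fail to reject H₀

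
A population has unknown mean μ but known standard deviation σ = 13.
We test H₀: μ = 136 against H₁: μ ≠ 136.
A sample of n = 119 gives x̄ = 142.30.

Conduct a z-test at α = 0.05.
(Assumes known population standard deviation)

Answer: z = 5.2866, reject H₀

Derivation:
Standard error: SE = σ/√n = 13/√119 = 1.1917
z-statistic: z = (x̄ - μ₀)/SE = (142.30 - 136)/1.1917 = 5.2866
Critical value: ±1.960
p-value < 0.0001
Decision: reject H₀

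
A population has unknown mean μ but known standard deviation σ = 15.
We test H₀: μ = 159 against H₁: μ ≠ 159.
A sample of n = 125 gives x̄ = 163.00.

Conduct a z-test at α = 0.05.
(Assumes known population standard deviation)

Answer: z = 2.9815, reject H₀

Derivation:
Standard error: SE = σ/√n = 15/√125 = 1.3416
z-statistic: z = (x̄ - μ₀)/SE = (163.00 - 159)/1.3416 = 2.9815
Critical value: ±1.960
p-value = 0.0029
Decision: reject H₀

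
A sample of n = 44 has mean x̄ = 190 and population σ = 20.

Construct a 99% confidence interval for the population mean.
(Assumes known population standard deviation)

Answer: (182.2331, 197.7669)

Derivation:
Confidence level: 99%, α = 0.01
z_0.005 = 2.576
SE = σ/√n = 20/√44 = 3.0151
Margin of error = 2.576 × 3.0151 = 7.7669
CI: x̄ ± margin = 190 ± 7.7669
CI: (182.2331, 197.7669)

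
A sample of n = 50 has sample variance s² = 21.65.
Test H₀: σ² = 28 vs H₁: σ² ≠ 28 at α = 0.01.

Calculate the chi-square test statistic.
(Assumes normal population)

df = n - 1 = 49
χ² = (n-1)s²/σ₀² = 49×21.65/28 = 37.8875
Critical values: χ²_{0.995,49} = 27.249, χ²_{0.005,49} = 78.231
Rejection region: χ² < 27.249 or χ² > 78.231
Decision: fail to reject H₀

Answer: χ² = 37.8875, fail to reject H₀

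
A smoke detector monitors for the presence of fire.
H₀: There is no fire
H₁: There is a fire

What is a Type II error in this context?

Type I error: rejecting H₀ when it is actually true (false positive).
Type II error: failing to reject H₀ when H₁ is actually true (false negative).

Answer: The alarm fails to sound when there actually is a fire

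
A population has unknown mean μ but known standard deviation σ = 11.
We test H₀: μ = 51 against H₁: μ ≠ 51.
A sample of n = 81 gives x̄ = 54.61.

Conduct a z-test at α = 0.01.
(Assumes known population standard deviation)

Answer: z = 2.9537, reject H₀

Derivation:
Standard error: SE = σ/√n = 11/√81 = 1.2222
z-statistic: z = (x̄ - μ₀)/SE = (54.61 - 51)/1.2222 = 2.9537
Critical value: ±2.576
p-value = 0.0031
Decision: reject H₀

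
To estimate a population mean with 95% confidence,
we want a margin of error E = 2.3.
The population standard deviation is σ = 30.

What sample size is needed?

z_0.025 = 1.960
n = (z×σ/E)² = (1.960×30/2.3)²
n = 653.5803
Round up: n = 654

Answer: n = 654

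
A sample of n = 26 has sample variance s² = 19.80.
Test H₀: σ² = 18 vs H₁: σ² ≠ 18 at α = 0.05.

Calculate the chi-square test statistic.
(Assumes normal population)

df = n - 1 = 25
χ² = (n-1)s²/σ₀² = 25×19.80/18 = 27.5000
Critical values: χ²_{0.975,25} = 13.120, χ²_{0.025,25} = 40.646
Rejection region: χ² < 13.120 or χ² > 40.646
Decision: fail to reject H₀

Answer: χ² = 27.5000, fail to reject H₀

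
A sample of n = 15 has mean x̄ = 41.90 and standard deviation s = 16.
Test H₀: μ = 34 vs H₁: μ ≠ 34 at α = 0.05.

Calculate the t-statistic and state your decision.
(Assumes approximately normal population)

Answer: t = 1.9123, fail to reject H₀

Derivation:
df = n - 1 = 14
SE = s/√n = 16/√15 = 4.1312
t = (x̄ - μ₀)/SE = (41.90 - 34)/4.1312 = 1.9123
Critical value: t_{0.025,14} = ±2.145
p-value ≈ 0.0765
Decision: fail to reject H₀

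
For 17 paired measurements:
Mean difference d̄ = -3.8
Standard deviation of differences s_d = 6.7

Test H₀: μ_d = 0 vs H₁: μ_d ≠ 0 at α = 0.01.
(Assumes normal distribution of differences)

df = n - 1 = 16
SE = s_d/√n = 6.7/√17 = 1.6250
t = d̄/SE = -3.8/1.6250 = -2.3385
Critical value: t_{0.005,16} = ±2.921
p-value ≈ 0.0327
Decision: fail to reject H₀

Answer: t = -2.3385, fail to reject H₀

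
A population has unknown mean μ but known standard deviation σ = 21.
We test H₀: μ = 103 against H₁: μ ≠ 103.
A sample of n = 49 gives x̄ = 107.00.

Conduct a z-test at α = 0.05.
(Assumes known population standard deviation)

Standard error: SE = σ/√n = 21/√49 = 3.0000
z-statistic: z = (x̄ - μ₀)/SE = (107.00 - 103)/3.0000 = 1.3333
Critical value: ±1.960
p-value = 0.1824
Decision: fail to reject H₀

Answer: z = 1.3333, fail to reject H₀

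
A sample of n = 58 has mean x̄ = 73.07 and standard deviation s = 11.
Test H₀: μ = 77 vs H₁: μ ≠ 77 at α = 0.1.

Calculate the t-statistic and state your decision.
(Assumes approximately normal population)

Answer: t = -2.7209, reject H₀

Derivation:
df = n - 1 = 57
SE = s/√n = 11/√58 = 1.4444
t = (x̄ - μ₀)/SE = (73.07 - 77)/1.4444 = -2.7209
Critical value: t_{0.05,57} = ±1.672
p-value ≈ 0.0086
Decision: reject H₀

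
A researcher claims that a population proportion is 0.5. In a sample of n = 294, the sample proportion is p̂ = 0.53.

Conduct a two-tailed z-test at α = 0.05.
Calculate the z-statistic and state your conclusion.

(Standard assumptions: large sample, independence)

Answer: z = 1.0288, fail to reject H₀

Derivation:
H₀: p = 0.5, H₁: p ≠ 0.5
Standard error: SE = √(p₀(1-p₀)/n) = √(0.5×0.5/294) = 0.029161
z-statistic: z = (p̂ - p₀)/SE = (0.53 - 0.5)/0.029161 = 1.0288
Critical value: z_0.025 = ±1.960
p-value = 0.3036
Decision: fail to reject H₀ at α = 0.05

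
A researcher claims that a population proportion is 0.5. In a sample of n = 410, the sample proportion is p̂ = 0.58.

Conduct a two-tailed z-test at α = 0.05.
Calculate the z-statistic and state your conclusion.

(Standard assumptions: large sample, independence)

Answer: z = 3.2398, reject H₀

Derivation:
H₀: p = 0.5, H₁: p ≠ 0.5
Standard error: SE = √(p₀(1-p₀)/n) = √(0.5×0.5/410) = 0.024693
z-statistic: z = (p̂ - p₀)/SE = (0.58 - 0.5)/0.024693 = 3.2398
Critical value: z_0.025 = ±1.960
p-value = 0.0012
Decision: reject H₀ at α = 0.05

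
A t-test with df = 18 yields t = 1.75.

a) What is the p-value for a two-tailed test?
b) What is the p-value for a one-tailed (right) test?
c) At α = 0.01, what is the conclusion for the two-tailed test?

Answer: a) 0.0971, b) 0.0486, c) fail to reject H₀

Derivation:
Using t-distribution with df = 18:
a) Two-tailed: p = 2×P(T > 1.75) = 0.0971
b) One-tailed: p = P(T > 1.75) = 0.0486
c) 0.0971 ≥ 0.01, fail to reject H₀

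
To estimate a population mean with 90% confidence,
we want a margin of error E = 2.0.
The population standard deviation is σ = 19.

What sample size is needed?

z_0.05 = 1.645
n = (z×σ/E)² = (1.645×19/2.0)²
n = 244.2188
Round up: n = 245

Answer: n = 245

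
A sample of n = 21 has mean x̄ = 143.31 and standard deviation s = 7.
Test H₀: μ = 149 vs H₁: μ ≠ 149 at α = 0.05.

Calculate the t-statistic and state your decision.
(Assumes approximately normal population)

Answer: t = -3.7250, reject H₀

Derivation:
df = n - 1 = 20
SE = s/√n = 7/√21 = 1.5275
t = (x̄ - μ₀)/SE = (143.31 - 149)/1.5275 = -3.7250
Critical value: t_{0.025,20} = ±2.086
p-value ≈ 0.0013
Decision: reject H₀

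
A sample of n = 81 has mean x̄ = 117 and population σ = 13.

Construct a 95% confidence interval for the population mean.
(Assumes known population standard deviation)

Answer: (114.1690, 119.8310)

Derivation:
Confidence level: 95%, α = 0.05
z_0.025 = 1.960
SE = σ/√n = 13/√81 = 1.4444
Margin of error = 1.960 × 1.4444 = 2.8310
CI: x̄ ± margin = 117 ± 2.8310
CI: (114.1690, 119.8310)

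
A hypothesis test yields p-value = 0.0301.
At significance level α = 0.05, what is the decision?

Answer: reject H₀

Derivation:
Compare p-value to α:
0.0301 < 0.05
Decision: reject H₀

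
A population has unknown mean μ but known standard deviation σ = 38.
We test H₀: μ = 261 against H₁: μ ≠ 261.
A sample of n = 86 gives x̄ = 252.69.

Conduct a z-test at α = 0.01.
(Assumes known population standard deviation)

Answer: z = -2.0280, fail to reject H₀

Derivation:
Standard error: SE = σ/√n = 38/√86 = 4.0976
z-statistic: z = (x̄ - μ₀)/SE = (252.69 - 261)/4.0976 = -2.0280
Critical value: ±2.576
p-value = 0.0426
Decision: fail to reject H₀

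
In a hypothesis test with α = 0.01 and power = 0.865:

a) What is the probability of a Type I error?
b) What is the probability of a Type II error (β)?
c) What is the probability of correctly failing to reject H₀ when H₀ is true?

a) Type I error probability = α = 0.01
b) Power = P(reject H₀ | H₁ true) = 1 - β = 0.865, so Type II error probability = β = 1 - Power = 0.135
c) P(fail to reject H₀ | H₀ true) = 1 - α = 0.99

Answer: a) 0.01, b) 0.135, c) 0.99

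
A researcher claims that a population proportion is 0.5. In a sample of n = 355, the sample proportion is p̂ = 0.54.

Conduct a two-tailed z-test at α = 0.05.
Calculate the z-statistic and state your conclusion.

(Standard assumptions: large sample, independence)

H₀: p = 0.5, H₁: p ≠ 0.5
Standard error: SE = √(p₀(1-p₀)/n) = √(0.5×0.5/355) = 0.026537
z-statistic: z = (p̂ - p₀)/SE = (0.54 - 0.5)/0.026537 = 1.5073
Critical value: z_0.025 = ±1.960
p-value = 0.1317
Decision: fail to reject H₀ at α = 0.05

Answer: z = 1.5073, fail to reject H₀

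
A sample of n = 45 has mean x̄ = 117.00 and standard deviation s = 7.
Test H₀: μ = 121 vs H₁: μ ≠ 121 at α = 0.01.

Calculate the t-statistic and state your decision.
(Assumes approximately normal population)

df = n - 1 = 44
SE = s/√n = 7/√45 = 1.0435
t = (x̄ - μ₀)/SE = (117.00 - 121)/1.0435 = -3.8333
Critical value: t_{0.005,44} = ±2.692
p-value ≈ 0.0004
Decision: reject H₀

Answer: t = -3.8333, reject H₀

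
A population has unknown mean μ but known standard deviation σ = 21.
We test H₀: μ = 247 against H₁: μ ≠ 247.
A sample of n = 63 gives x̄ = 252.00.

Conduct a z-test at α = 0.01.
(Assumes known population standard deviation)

Answer: z = 1.8898, fail to reject H₀

Derivation:
Standard error: SE = σ/√n = 21/√63 = 2.6458
z-statistic: z = (x̄ - μ₀)/SE = (252.00 - 247)/2.6458 = 1.8898
Critical value: ±2.576
p-value = 0.0588
Decision: fail to reject H₀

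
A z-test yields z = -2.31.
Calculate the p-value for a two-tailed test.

Answer: p-value ≈ 0.0209

Derivation:
For z = -2.31:
p = 2×P(Z > |-2.31|) = 2×(1 - Φ(2.31)) = 0.0209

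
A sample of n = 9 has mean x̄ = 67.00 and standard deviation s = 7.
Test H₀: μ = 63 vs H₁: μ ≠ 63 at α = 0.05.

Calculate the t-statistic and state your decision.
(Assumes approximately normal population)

df = n - 1 = 8
SE = s/√n = 7/√9 = 2.3333
t = (x̄ - μ₀)/SE = (67.00 - 63)/2.3333 = 1.7143
Critical value: t_{0.025,8} = ±2.306
p-value ≈ 0.1248
Decision: fail to reject H₀

Answer: t = 1.7143, fail to reject H₀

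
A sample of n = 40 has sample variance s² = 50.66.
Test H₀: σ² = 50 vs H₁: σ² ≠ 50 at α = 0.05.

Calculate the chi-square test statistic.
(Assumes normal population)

Answer: χ² = 39.5148, fail to reject H₀

Derivation:
df = n - 1 = 39
χ² = (n-1)s²/σ₀² = 39×50.66/50 = 39.5148
Critical values: χ²_{0.975,39} = 23.654, χ²_{0.025,39} = 58.120
Rejection region: χ² < 23.654 or χ² > 58.120
Decision: fail to reject H₀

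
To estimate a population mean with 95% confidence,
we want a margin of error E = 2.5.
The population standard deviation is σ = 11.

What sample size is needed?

Answer: n = 75

Derivation:
z_0.025 = 1.960
n = (z×σ/E)² = (1.960×11/2.5)²
n = 74.3734
Round up: n = 75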